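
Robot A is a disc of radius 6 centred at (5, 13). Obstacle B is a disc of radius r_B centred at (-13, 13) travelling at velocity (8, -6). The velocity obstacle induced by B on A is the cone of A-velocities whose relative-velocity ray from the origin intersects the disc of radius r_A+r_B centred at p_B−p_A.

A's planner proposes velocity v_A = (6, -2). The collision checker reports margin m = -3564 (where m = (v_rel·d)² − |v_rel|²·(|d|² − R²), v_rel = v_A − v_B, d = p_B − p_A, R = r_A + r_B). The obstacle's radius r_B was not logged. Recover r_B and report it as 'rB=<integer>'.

m = -3564
d = (-18, 0);  v_rel = (-2, 4),  |v_rel|² = 20
v_rel×d = (-2)·(0) − (4)·(-18) = 72
since m = R²·20 − 72²:  R² = (5184 + -3564) / 20 = 81
R = √81 = 9  ⇒  r_B = 9 − 6 = 3

rB=3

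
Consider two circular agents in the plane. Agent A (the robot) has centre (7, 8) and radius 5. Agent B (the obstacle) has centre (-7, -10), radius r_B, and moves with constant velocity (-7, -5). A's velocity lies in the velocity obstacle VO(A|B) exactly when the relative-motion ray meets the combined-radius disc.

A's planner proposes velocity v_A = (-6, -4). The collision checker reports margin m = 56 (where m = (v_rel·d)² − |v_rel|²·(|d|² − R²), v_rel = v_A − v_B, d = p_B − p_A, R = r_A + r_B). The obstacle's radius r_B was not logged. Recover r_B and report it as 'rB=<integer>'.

m = 56
d = (-14, -18);  v_rel = (1, 1),  |v_rel|² = 2
v_rel×d = (1)·(-18) − (1)·(-14) = -4
since m = R²·2 − (-4)²:  R² = (16 + 56) / 2 = 36
R = √36 = 6  ⇒  r_B = 6 − 5 = 1

rB=1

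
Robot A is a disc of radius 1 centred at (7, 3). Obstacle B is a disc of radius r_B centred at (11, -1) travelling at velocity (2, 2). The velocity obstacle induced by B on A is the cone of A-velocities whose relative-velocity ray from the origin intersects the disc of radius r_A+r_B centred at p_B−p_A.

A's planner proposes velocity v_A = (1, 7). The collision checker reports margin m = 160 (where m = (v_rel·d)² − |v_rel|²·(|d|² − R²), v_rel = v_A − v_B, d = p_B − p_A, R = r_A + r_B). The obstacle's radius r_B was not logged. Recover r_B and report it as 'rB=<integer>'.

m = 160
d = (4, -4);  v_rel = (-1, 5),  |v_rel|² = 26
v_rel×d = (-1)·(-4) − (5)·(4) = -16
since m = R²·26 − (-16)²:  R² = (256 + 160) / 26 = 16
R = √16 = 4  ⇒  r_B = 4 − 1 = 3

rB=3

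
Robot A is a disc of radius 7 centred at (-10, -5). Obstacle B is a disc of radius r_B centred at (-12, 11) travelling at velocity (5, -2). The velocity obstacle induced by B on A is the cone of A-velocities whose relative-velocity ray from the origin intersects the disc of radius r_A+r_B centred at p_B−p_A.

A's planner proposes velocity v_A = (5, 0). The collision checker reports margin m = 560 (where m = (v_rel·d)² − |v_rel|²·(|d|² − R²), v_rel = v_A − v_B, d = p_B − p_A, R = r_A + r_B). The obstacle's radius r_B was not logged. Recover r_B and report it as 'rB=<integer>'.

m = 560
d = (-2, 16);  v_rel = (0, 2),  |v_rel|² = 4
v_rel×d = (0)·(16) − (2)·(-2) = 4
since m = R²·4 − 4²:  R² = (16 + 560) / 4 = 144
R = √144 = 12  ⇒  r_B = 12 − 7 = 5

rB=5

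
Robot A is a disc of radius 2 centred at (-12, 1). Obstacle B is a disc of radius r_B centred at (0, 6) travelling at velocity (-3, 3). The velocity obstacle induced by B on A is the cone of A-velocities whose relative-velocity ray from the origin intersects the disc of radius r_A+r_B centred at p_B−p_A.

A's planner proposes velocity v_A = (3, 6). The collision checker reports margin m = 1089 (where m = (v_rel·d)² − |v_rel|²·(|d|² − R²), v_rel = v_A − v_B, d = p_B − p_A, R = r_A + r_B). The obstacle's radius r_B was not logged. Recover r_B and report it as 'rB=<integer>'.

m = 1089
d = (12, 5);  v_rel = (6, 3),  |v_rel|² = 45
v_rel×d = (6)·(5) − (3)·(12) = -6
since m = R²·45 − (-6)²:  R² = (36 + 1089) / 45 = 25
R = √25 = 5  ⇒  r_B = 5 − 2 = 3

rB=3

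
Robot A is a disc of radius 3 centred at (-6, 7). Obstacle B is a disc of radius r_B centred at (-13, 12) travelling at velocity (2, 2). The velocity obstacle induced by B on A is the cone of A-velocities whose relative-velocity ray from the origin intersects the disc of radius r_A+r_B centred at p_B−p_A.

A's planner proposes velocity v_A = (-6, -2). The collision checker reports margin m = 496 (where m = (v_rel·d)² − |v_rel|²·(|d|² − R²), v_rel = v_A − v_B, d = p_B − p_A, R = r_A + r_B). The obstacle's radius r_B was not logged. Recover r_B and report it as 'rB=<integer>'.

m = 496
d = (-7, 5);  v_rel = (-8, -4),  |v_rel|² = 80
v_rel×d = (-8)·(5) − (-4)·(-7) = -68
since m = R²·80 − (-68)²:  R² = (4624 + 496) / 80 = 64
R = √64 = 8  ⇒  r_B = 8 − 3 = 5

rB=5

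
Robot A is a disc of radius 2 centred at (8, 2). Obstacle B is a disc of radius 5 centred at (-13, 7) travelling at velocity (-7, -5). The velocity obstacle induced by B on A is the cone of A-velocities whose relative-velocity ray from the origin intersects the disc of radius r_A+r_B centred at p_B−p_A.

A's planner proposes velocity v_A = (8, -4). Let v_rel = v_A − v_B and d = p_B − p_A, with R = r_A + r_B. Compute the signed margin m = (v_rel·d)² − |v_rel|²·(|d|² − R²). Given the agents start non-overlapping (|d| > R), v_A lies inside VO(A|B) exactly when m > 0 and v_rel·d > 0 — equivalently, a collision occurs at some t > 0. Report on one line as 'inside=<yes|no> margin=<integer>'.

d = (-21, 5),  |d|² = 466;  R = 2+5 = 7,  c = 466−7² = 417
v_rel = (15, 1),  |v_rel|² = 226;  v_rel·d = (15)·(-21) + (1)·(5) = -310
226·t² + 620·t + 417 = 0  ⇒  m = (-310)² − 226·417 = 1858
m = 1858 > 0,  v_rel·d = -310 < 0  ⇒  outside

inside=no margin=1858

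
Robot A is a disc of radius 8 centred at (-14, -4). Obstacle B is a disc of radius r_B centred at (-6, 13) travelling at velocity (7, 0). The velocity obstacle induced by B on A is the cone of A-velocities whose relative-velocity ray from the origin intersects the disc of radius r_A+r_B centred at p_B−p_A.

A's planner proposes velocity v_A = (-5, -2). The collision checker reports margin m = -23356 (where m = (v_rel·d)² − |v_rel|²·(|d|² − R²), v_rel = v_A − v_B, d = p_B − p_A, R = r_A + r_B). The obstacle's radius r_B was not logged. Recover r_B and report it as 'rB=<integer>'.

m = -23356
d = (8, 17);  v_rel = (-12, -2),  |v_rel|² = 148
v_rel×d = (-12)·(17) − (-2)·(8) = -188
since m = R²·148 − (-188)²:  R² = (35344 + -23356) / 148 = 81
R = √81 = 9  ⇒  r_B = 9 − 8 = 1

rB=1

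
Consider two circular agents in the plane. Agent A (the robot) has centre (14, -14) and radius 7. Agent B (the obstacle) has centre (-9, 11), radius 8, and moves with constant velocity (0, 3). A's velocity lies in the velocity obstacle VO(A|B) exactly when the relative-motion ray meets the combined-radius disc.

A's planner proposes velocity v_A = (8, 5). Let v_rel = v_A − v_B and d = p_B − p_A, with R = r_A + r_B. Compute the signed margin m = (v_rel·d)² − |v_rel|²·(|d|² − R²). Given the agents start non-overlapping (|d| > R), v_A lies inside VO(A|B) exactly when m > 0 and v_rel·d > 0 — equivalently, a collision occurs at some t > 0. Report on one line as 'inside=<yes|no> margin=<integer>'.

d = (-23, 25),  |d|² = 1154;  R = 7+8 = 15,  c = 1154−15² = 929
v_rel = (8, 2),  |v_rel|² = 68;  v_rel·d = (8)·(-23) + (2)·(25) = -134
68·t² + 268·t + 929 = 0  ⇒  m = (-134)² − 68·929 = -45216
m = -45216 < 0,  v_rel·d = -134 < 0  ⇒  outside

inside=no margin=-45216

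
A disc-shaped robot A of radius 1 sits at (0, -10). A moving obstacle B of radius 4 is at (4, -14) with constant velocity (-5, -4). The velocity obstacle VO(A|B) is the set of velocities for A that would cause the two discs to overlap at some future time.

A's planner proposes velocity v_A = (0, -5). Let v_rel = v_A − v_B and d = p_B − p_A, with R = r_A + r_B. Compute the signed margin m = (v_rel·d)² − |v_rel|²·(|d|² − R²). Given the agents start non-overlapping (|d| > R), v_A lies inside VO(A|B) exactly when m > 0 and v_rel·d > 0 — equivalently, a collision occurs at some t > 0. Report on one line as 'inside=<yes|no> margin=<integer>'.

d = (4, -4),  |d|² = 32;  R = 1+4 = 5,  c = 32−5² = 7
v_rel = (5, -1),  |v_rel|² = 26;  v_rel·d = (5)·(4) + (-1)·(-4) = 24
26·t² − 48·t + 7 = 0  ⇒  m = 24² − 26·7 = 394
m = 394 > 0,  v_rel·d = 24 > 0  ⇒  inside

inside=yes margin=394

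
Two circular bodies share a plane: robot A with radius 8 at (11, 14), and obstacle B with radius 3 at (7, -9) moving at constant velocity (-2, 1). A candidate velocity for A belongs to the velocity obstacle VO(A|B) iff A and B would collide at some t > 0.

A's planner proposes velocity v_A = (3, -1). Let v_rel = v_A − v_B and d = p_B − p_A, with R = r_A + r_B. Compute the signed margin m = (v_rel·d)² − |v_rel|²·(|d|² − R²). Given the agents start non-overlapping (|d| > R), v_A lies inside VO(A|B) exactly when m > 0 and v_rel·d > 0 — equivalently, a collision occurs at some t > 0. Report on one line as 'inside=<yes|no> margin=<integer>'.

d = (-4, -23),  |d|² = 545;  R = 8+3 = 11,  c = 545−11² = 424
v_rel = (5, -2),  |v_rel|² = 29;  v_rel·d = (5)·(-4) + (-2)·(-23) = 26
29·t² − 52·t + 424 = 0  ⇒  m = 26² − 29·424 = -11620
m = -11620 < 0,  v_rel·d = 26 > 0  ⇒  outside

inside=no margin=-11620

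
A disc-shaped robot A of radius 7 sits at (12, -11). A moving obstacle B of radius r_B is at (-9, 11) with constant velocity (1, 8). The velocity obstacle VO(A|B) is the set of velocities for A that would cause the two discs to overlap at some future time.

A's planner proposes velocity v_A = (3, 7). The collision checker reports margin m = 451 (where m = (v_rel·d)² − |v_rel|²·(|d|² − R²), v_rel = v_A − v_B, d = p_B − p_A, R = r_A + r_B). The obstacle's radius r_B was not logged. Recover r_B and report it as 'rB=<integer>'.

m = 451
d = (-21, 22);  v_rel = (2, -1),  |v_rel|² = 5
v_rel×d = (2)·(22) − (-1)·(-21) = 23
since m = R²·5 − 23²:  R² = (529 + 451) / 5 = 196
R = √196 = 14  ⇒  r_B = 14 − 7 = 7

rB=7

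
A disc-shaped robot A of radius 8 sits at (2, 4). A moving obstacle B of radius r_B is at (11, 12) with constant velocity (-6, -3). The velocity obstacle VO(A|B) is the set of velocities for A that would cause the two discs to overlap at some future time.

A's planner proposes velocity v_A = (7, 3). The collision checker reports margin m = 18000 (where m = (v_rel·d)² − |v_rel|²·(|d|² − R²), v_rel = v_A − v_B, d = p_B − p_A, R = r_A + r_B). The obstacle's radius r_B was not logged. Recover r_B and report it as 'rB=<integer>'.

m = 18000
d = (9, 8);  v_rel = (13, 6),  |v_rel|² = 205
v_rel×d = (13)·(8) − (6)·(9) = 50
since m = R²·205 − 50²:  R² = (2500 + 18000) / 205 = 100
R = √100 = 10  ⇒  r_B = 10 − 8 = 2

rB=2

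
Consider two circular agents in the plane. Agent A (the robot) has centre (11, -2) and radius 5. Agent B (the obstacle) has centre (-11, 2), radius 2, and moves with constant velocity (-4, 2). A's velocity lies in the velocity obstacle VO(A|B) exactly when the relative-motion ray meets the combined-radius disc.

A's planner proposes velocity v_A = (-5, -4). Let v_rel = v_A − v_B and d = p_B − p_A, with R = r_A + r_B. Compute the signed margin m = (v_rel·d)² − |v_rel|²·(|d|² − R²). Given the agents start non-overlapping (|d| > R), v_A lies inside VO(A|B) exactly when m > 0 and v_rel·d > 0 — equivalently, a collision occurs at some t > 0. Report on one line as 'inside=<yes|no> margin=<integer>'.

d = (-22, 4),  |d|² = 500;  R = 5+2 = 7,  c = 500−7² = 451
v_rel = (-1, -6),  |v_rel|² = 37;  v_rel·d = (-1)·(-22) + (-6)·(4) = -2
37·t² + 4·t + 451 = 0  ⇒  m = (-2)² − 37·451 = -16683
m = -16683 < 0,  v_rel·d = -2 < 0  ⇒  outside

inside=no margin=-16683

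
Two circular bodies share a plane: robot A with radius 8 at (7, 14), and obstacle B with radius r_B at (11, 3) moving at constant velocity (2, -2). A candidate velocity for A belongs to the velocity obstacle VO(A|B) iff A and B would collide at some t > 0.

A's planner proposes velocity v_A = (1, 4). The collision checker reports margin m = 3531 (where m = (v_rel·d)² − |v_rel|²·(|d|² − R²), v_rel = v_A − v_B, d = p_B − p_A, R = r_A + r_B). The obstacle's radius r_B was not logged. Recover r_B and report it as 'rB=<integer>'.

m = 3531
d = (4, -11);  v_rel = (-1, 6),  |v_rel|² = 37
v_rel×d = (-1)·(-11) − (6)·(4) = -13
since m = R²·37 − (-13)²:  R² = (169 + 3531) / 37 = 100
R = √100 = 10  ⇒  r_B = 10 − 8 = 2

rB=2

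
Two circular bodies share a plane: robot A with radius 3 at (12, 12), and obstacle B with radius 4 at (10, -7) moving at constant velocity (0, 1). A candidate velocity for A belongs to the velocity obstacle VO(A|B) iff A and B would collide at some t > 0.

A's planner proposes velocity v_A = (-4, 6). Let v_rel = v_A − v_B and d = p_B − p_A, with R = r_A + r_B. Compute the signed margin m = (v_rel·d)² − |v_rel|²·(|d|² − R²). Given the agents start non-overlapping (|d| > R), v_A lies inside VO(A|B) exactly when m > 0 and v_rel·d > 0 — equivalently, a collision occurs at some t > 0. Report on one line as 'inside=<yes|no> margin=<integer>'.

d = (-2, -19),  |d|² = 365;  R = 3+4 = 7,  c = 365−7² = 316
v_rel = (-4, 5),  |v_rel|² = 41;  v_rel·d = (-4)·(-2) + (5)·(-19) = -87
41·t² + 174·t + 316 = 0  ⇒  m = (-87)² − 41·316 = -5387
m = -5387 < 0,  v_rel·d = -87 < 0  ⇒  outside

inside=no margin=-5387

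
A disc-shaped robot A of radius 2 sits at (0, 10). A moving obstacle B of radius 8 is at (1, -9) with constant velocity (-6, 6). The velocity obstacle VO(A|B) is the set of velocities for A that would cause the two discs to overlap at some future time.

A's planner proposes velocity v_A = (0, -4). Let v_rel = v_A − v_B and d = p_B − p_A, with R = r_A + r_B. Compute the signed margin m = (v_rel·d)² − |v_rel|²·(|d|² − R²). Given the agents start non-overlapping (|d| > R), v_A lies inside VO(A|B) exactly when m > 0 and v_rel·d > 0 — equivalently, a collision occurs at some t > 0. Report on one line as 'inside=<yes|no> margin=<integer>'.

d = (1, -19),  |d|² = 362;  R = 2+8 = 10,  c = 362−10² = 262
v_rel = (6, -10),  |v_rel|² = 136;  v_rel·d = (6)·(1) + (-10)·(-19) = 196
136·t² − 392·t + 262 = 0  ⇒  m = 196² − 136·262 = 2784
m = 2784 > 0,  v_rel·d = 196 > 0  ⇒  inside

inside=yes margin=2784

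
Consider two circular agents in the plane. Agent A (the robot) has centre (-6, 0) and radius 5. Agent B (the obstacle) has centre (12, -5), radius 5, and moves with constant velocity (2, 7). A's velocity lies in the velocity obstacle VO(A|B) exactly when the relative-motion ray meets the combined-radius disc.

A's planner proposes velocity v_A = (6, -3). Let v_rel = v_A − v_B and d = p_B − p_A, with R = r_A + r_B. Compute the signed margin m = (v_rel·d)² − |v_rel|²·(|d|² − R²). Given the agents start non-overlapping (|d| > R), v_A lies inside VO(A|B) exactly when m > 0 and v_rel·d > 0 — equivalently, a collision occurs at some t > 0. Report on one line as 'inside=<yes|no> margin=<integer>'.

d = (18, -5),  |d|² = 349;  R = 5+5 = 10,  c = 349−10² = 249
v_rel = (4, -10),  |v_rel|² = 116;  v_rel·d = (4)·(18) + (-10)·(-5) = 122
116·t² − 244·t + 249 = 0  ⇒  m = 122² − 116·249 = -14000
m = -14000 < 0,  v_rel·d = 122 > 0  ⇒  outside

inside=no margin=-14000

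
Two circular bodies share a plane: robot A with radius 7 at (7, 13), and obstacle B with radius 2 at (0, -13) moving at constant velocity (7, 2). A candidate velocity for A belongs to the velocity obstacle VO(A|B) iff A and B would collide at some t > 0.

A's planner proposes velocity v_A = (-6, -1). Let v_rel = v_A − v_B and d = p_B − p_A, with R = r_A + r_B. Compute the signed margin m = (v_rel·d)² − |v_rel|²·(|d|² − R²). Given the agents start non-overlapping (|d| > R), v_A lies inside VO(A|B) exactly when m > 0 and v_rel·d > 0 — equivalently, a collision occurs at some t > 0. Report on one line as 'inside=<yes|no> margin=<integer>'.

d = (-7, -26),  |d|² = 725;  R = 7+2 = 9,  c = 725−9² = 644
v_rel = (-13, -3),  |v_rel|² = 178;  v_rel·d = (-13)·(-7) + (-3)·(-26) = 169
178·t² − 338·t + 644 = 0  ⇒  m = 169² − 178·644 = -86071
m = -86071 < 0,  v_rel·d = 169 > 0  ⇒  outside

inside=no margin=-86071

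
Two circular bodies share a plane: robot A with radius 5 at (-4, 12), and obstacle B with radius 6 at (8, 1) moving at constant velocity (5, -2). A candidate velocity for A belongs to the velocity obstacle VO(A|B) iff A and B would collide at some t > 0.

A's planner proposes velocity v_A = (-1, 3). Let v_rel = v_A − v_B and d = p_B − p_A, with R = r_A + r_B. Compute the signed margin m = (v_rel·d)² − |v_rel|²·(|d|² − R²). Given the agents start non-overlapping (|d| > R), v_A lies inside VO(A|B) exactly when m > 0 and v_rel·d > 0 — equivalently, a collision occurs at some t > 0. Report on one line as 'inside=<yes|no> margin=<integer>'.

d = (12, -11),  |d|² = 265;  R = 5+6 = 11,  c = 265−11² = 144
v_rel = (-6, 5),  |v_rel|² = 61;  v_rel·d = (-6)·(12) + (5)·(-11) = -127
61·t² + 254·t + 144 = 0  ⇒  m = (-127)² − 61·144 = 7345
m = 7345 > 0,  v_rel·d = -127 < 0  ⇒  outside

inside=no margin=7345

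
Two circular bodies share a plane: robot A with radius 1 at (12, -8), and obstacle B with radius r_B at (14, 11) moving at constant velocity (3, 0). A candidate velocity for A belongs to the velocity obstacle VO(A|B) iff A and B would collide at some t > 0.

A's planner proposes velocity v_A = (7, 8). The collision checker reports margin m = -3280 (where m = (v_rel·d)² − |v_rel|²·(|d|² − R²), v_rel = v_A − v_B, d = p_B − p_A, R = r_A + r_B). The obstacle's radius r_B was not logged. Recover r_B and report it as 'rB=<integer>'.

m = -3280
d = (2, 19);  v_rel = (4, 8),  |v_rel|² = 80
v_rel×d = (4)·(19) − (8)·(2) = 60
since m = R²·80 − 60²:  R² = (3600 + -3280) / 80 = 4
R = √4 = 2  ⇒  r_B = 2 − 1 = 1

rB=1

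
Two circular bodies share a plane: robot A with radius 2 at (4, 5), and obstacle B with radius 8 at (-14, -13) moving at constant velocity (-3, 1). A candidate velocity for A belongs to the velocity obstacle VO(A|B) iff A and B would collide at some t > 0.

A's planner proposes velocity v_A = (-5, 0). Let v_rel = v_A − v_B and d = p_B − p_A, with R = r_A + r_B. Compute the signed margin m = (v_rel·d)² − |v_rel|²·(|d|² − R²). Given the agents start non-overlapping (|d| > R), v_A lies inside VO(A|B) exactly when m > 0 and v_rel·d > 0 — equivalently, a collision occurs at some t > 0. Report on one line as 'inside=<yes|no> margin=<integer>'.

d = (-18, -18),  |d|² = 648;  R = 2+8 = 10,  c = 648−10² = 548
v_rel = (-2, -1),  |v_rel|² = 5;  v_rel·d = (-2)·(-18) + (-1)·(-18) = 54
5·t² − 108·t + 548 = 0  ⇒  m = 54² − 5·548 = 176
m = 176 > 0,  v_rel·d = 54 > 0  ⇒  inside

inside=yes margin=176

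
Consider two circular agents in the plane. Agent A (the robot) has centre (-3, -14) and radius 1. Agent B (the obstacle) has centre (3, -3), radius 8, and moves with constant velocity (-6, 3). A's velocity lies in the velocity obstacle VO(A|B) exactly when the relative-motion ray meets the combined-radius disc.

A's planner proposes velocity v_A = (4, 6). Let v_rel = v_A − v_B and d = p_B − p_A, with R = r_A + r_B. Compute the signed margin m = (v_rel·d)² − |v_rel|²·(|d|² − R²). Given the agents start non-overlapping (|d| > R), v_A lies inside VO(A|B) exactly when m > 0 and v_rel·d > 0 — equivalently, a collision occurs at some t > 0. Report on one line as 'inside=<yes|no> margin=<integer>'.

d = (6, 11),  |d|² = 157;  R = 1+8 = 9,  c = 157−9² = 76
v_rel = (10, 3),  |v_rel|² = 109;  v_rel·d = (10)·(6) + (3)·(11) = 93
109·t² − 186·t + 76 = 0  ⇒  m = 93² − 109·76 = 365
m = 365 > 0,  v_rel·d = 93 > 0  ⇒  inside

inside=yes margin=365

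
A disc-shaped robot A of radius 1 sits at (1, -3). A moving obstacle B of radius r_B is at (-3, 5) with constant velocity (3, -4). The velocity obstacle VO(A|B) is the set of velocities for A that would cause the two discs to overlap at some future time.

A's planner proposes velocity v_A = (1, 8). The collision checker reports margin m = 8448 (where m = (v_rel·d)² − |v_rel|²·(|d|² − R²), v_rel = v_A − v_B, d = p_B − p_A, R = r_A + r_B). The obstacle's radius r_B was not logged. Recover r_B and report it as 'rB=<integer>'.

m = 8448
d = (-4, 8);  v_rel = (-2, 12),  |v_rel|² = 148
v_rel×d = (-2)·(8) − (12)·(-4) = 32
since m = R²·148 − 32²:  R² = (1024 + 8448) / 148 = 64
R = √64 = 8  ⇒  r_B = 8 − 1 = 7

rB=7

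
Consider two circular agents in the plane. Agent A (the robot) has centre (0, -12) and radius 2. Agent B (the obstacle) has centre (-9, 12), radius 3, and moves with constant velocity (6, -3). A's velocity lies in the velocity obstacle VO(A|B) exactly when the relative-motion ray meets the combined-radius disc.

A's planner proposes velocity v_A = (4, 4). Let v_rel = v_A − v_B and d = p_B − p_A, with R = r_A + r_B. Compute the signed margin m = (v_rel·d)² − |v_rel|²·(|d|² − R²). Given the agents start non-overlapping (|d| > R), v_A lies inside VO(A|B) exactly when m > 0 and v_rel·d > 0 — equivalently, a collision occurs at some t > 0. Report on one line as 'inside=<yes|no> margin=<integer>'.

d = (-9, 24),  |d|² = 657;  R = 2+3 = 5,  c = 657−5² = 632
v_rel = (-2, 7),  |v_rel|² = 53;  v_rel·d = (-2)·(-9) + (7)·(24) = 186
53·t² − 372·t + 632 = 0  ⇒  m = 186² − 53·632 = 1100
m = 1100 > 0,  v_rel·d = 186 > 0  ⇒  inside

inside=yes margin=1100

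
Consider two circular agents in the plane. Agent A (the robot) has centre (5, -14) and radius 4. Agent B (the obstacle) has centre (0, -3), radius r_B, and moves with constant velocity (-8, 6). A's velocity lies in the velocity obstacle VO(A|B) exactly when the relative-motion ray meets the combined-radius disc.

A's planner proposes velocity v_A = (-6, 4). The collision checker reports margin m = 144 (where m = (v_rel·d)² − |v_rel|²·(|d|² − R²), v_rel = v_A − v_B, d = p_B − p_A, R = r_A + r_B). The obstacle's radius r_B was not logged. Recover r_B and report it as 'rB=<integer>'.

m = 144
d = (-5, 11);  v_rel = (2, -2),  |v_rel|² = 8
v_rel×d = (2)·(11) − (-2)·(-5) = 12
since m = R²·8 − 12²:  R² = (144 + 144) / 8 = 36
R = √36 = 6  ⇒  r_B = 6 − 4 = 2

rB=2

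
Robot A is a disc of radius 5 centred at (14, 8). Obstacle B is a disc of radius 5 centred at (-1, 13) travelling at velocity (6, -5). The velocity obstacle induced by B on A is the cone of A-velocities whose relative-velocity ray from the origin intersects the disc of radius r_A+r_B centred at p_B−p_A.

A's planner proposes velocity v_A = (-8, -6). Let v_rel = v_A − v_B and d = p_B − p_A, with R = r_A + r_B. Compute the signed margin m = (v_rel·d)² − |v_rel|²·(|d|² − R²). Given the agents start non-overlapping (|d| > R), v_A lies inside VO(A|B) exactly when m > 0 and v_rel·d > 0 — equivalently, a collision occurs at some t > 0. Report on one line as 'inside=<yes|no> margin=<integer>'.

d = (-15, 5),  |d|² = 250;  R = 5+5 = 10,  c = 250−10² = 150
v_rel = (-14, -1),  |v_rel|² = 197;  v_rel·d = (-14)·(-15) + (-1)·(5) = 205
197·t² − 410·t + 150 = 0  ⇒  m = 205² − 197·150 = 12475
m = 12475 > 0,  v_rel·d = 205 > 0  ⇒  inside

inside=yes margin=12475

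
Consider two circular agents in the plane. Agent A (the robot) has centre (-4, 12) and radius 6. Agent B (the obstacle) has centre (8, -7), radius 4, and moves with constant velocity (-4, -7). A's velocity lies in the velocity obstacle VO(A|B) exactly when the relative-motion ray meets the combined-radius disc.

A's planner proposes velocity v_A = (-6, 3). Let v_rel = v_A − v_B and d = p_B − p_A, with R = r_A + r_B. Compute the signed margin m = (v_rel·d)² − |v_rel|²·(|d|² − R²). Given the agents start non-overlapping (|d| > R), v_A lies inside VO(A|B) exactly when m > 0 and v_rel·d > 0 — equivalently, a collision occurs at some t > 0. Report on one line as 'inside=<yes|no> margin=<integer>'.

d = (12, -19),  |d|² = 505;  R = 6+4 = 10,  c = 505−10² = 405
v_rel = (-2, 10),  |v_rel|² = 104;  v_rel·d = (-2)·(12) + (10)·(-19) = -214
104·t² + 428·t + 405 = 0  ⇒  m = (-214)² − 104·405 = 3676
m = 3676 > 0,  v_rel·d = -214 < 0  ⇒  outside

inside=no margin=3676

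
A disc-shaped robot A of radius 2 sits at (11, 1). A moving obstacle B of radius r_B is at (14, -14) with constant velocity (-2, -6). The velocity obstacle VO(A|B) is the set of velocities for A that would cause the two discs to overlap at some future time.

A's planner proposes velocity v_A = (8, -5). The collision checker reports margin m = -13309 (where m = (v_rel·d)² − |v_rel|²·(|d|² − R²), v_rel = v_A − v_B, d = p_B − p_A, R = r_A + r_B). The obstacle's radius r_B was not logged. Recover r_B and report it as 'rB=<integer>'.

m = -13309
d = (3, -15);  v_rel = (10, 1),  |v_rel|² = 101
v_rel×d = (10)·(-15) − (1)·(3) = -153
since m = R²·101 − (-153)²:  R² = (23409 + -13309) / 101 = 100
R = √100 = 10  ⇒  r_B = 10 − 2 = 8

rB=8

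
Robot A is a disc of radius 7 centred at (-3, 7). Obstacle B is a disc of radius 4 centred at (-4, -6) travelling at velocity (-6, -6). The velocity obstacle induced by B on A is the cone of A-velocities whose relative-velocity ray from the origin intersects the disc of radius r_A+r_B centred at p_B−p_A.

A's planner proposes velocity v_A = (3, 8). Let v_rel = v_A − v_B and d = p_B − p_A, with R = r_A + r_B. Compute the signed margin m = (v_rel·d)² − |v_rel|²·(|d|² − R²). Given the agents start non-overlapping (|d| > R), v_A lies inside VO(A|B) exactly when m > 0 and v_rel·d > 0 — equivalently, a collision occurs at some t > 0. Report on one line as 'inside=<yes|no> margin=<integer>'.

d = (-1, -13),  |d|² = 170;  R = 7+4 = 11,  c = 170−11² = 49
v_rel = (9, 14),  |v_rel|² = 277;  v_rel·d = (9)·(-1) + (14)·(-13) = -191
277·t² + 382·t + 49 = 0  ⇒  m = (-191)² − 277·49 = 22908
m = 22908 > 0,  v_rel·d = -191 < 0  ⇒  outside

inside=no margin=22908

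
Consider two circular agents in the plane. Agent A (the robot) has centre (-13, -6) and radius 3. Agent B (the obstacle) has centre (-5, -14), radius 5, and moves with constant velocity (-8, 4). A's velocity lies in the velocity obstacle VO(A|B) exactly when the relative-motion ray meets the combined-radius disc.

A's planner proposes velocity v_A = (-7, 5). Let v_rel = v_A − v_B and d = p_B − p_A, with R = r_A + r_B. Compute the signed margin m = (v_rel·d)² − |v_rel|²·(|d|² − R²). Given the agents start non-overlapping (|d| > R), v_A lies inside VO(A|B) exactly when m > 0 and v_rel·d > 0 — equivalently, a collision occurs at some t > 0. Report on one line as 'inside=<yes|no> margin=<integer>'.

d = (8, -8),  |d|² = 128;  R = 3+5 = 8,  c = 128−8² = 64
v_rel = (1, 1),  |v_rel|² = 2;  v_rel·d = (1)·(8) + (1)·(-8) = 0
2·t² − 0·t + 64 = 0  ⇒  m = 0² − 2·64 = -128
m = -128 < 0,  v_rel·d = 0 = 0  ⇒  outside

inside=no margin=-128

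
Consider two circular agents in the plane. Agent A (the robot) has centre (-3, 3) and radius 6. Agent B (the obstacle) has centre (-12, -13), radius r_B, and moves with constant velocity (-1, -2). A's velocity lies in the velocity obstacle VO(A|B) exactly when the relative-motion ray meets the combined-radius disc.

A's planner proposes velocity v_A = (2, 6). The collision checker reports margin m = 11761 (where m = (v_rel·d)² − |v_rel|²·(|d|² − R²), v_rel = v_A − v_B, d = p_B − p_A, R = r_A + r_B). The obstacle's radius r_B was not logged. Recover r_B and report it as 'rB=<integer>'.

m = 11761
d = (-9, -16);  v_rel = (3, 8),  |v_rel|² = 73
v_rel×d = (3)·(-16) − (8)·(-9) = 24
since m = R²·73 − 24²:  R² = (576 + 11761) / 73 = 169
R = √169 = 13  ⇒  r_B = 13 − 6 = 7

rB=7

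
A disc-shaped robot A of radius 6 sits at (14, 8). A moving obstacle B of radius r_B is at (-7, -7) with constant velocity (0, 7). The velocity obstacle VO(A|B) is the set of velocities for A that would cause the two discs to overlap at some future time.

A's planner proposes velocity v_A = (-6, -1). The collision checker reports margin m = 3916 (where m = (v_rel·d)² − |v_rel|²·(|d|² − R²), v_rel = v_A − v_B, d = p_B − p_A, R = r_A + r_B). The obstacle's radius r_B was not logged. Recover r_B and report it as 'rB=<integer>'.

m = 3916
d = (-21, -15);  v_rel = (-6, -8),  |v_rel|² = 100
v_rel×d = (-6)·(-15) − (-8)·(-21) = -78
since m = R²·100 − (-78)²:  R² = (6084 + 3916) / 100 = 100
R = √100 = 10  ⇒  r_B = 10 − 6 = 4

rB=4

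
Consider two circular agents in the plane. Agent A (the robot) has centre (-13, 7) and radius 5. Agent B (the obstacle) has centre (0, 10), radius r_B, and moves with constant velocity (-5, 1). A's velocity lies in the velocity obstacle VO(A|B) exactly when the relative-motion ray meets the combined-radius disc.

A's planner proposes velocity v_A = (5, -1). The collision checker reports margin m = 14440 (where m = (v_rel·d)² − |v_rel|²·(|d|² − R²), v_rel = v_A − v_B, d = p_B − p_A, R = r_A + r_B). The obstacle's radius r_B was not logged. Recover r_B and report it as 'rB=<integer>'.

m = 14440
d = (13, 3);  v_rel = (10, -2),  |v_rel|² = 104
v_rel×d = (10)·(3) − (-2)·(13) = 56
since m = R²·104 − 56²:  R² = (3136 + 14440) / 104 = 169
R = √169 = 13  ⇒  r_B = 13 − 5 = 8

rB=8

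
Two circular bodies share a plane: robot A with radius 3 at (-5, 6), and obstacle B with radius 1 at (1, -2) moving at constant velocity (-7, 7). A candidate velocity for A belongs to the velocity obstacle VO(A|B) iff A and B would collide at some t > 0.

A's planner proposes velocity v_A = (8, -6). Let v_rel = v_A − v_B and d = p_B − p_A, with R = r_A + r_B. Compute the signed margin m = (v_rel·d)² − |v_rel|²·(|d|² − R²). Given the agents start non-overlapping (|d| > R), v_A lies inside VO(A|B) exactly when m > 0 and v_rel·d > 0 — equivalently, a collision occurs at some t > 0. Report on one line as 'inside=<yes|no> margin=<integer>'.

d = (6, -8),  |d|² = 100;  R = 3+1 = 4,  c = 100−4² = 84
v_rel = (15, -13),  |v_rel|² = 394;  v_rel·d = (15)·(6) + (-13)·(-8) = 194
394·t² − 388·t + 84 = 0  ⇒  m = 194² − 394·84 = 4540
m = 4540 > 0,  v_rel·d = 194 > 0  ⇒  inside

inside=yes margin=4540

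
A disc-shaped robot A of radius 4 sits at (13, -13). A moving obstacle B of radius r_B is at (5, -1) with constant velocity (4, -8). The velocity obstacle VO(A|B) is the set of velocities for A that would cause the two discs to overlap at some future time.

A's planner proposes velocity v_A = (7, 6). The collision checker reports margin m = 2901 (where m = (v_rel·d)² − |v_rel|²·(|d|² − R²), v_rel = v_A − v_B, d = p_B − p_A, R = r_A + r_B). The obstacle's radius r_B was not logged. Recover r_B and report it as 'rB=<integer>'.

m = 2901
d = (-8, 12);  v_rel = (3, 14),  |v_rel|² = 205
v_rel×d = (3)·(12) − (14)·(-8) = 148
since m = R²·205 − 148²:  R² = (21904 + 2901) / 205 = 121
R = √121 = 11  ⇒  r_B = 11 − 4 = 7

rB=7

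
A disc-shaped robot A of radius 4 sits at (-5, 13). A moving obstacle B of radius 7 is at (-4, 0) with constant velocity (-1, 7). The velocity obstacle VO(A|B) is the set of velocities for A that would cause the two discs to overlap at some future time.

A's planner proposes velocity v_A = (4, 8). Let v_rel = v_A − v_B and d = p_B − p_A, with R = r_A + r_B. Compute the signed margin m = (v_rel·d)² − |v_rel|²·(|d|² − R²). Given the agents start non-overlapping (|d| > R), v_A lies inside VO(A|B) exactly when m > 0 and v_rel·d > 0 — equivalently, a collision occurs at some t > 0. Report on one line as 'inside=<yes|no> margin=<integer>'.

d = (1, -13),  |d|² = 170;  R = 4+7 = 11,  c = 170−11² = 49
v_rel = (5, 1),  |v_rel|² = 26;  v_rel·d = (5)·(1) + (1)·(-13) = -8
26·t² + 16·t + 49 = 0  ⇒  m = (-8)² − 26·49 = -1210
m = -1210 < 0,  v_rel·d = -8 < 0  ⇒  outside

inside=no margin=-1210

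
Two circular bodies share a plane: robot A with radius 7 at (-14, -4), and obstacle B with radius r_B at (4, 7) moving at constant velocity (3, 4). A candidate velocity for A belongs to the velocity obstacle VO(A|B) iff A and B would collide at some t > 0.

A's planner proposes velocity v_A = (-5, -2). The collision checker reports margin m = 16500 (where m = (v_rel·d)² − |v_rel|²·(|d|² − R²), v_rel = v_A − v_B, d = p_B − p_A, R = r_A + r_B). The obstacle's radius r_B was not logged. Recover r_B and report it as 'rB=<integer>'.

m = 16500
d = (18, 11);  v_rel = (-8, -6),  |v_rel|² = 100
v_rel×d = (-8)·(11) − (-6)·(18) = 20
since m = R²·100 − 20²:  R² = (400 + 16500) / 100 = 169
R = √169 = 13  ⇒  r_B = 13 − 7 = 6

rB=6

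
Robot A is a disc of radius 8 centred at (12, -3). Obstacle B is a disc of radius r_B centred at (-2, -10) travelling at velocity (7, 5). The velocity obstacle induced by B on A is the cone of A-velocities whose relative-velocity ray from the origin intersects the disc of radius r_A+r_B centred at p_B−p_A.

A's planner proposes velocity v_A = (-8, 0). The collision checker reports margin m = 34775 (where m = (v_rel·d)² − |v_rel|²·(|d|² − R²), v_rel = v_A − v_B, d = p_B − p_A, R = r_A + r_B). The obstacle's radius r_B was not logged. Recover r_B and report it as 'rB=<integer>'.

m = 34775
d = (-14, -7);  v_rel = (-15, -5),  |v_rel|² = 250
v_rel×d = (-15)·(-7) − (-5)·(-14) = 35
since m = R²·250 − 35²:  R² = (1225 + 34775) / 250 = 144
R = √144 = 12  ⇒  r_B = 12 − 8 = 4

rB=4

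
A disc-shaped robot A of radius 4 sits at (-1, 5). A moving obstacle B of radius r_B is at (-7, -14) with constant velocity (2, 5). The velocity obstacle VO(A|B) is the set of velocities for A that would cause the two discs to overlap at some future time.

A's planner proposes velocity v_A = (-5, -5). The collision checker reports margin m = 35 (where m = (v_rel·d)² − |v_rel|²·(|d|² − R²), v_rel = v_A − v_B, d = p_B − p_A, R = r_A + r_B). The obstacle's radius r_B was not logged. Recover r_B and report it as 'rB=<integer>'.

m = 35
d = (-6, -19);  v_rel = (-7, -10),  |v_rel|² = 149
v_rel×d = (-7)·(-19) − (-10)·(-6) = 73
since m = R²·149 − 73²:  R² = (5329 + 35) / 149 = 36
R = √36 = 6  ⇒  r_B = 6 − 4 = 2

rB=2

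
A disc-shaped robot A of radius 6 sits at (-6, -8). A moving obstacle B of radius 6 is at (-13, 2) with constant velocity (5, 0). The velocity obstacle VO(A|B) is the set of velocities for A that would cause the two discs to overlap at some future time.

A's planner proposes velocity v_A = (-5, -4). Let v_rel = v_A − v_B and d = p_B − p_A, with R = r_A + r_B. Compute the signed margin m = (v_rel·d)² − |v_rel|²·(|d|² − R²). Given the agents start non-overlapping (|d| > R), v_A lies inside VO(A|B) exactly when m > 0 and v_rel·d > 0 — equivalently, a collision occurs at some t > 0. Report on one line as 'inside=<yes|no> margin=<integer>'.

d = (-7, 10),  |d|² = 149;  R = 6+6 = 12,  c = 149−12² = 5
v_rel = (-10, -4),  |v_rel|² = 116;  v_rel·d = (-10)·(-7) + (-4)·(10) = 30
116·t² − 60·t + 5 = 0  ⇒  m = 30² − 116·5 = 320
m = 320 > 0,  v_rel·d = 30 > 0  ⇒  inside

inside=yes margin=320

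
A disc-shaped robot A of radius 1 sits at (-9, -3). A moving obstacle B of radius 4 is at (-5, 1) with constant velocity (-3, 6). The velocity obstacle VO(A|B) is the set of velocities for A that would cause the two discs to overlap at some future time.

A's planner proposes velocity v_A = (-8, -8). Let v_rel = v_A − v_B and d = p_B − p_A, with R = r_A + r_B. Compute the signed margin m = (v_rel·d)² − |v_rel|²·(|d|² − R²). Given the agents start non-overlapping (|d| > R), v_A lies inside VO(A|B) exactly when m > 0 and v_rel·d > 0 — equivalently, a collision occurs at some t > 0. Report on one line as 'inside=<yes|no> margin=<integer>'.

d = (4, 4),  |d|² = 32;  R = 1+4 = 5,  c = 32−5² = 7
v_rel = (-5, -14),  |v_rel|² = 221;  v_rel·d = (-5)·(4) + (-14)·(4) = -76
221·t² + 152·t + 7 = 0  ⇒  m = (-76)² − 221·7 = 4229
m = 4229 > 0,  v_rel·d = -76 < 0  ⇒  outside

inside=no margin=4229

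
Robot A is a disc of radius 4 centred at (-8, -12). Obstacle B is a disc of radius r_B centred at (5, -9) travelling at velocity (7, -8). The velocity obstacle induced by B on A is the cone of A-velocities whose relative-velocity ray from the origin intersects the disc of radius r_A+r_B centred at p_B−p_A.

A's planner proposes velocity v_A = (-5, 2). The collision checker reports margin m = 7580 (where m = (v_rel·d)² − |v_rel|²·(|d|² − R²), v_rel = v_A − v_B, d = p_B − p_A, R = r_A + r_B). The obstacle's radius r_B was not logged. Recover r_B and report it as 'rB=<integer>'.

m = 7580
d = (13, 3);  v_rel = (-12, 10),  |v_rel|² = 244
v_rel×d = (-12)·(3) − (10)·(13) = -166
since m = R²·244 − (-166)²:  R² = (27556 + 7580) / 244 = 144
R = √144 = 12  ⇒  r_B = 12 − 4 = 8

rB=8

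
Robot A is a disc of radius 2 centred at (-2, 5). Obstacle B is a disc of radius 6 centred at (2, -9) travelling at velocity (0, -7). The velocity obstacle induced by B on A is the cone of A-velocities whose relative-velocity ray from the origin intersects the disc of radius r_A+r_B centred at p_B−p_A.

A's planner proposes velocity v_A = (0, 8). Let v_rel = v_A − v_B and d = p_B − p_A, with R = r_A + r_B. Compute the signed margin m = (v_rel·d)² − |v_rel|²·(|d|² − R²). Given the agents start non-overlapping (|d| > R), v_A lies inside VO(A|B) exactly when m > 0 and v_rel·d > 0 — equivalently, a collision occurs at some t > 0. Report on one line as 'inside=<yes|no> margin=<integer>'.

d = (4, -14),  |d|² = 212;  R = 2+6 = 8,  c = 212−8² = 148
v_rel = (0, 15),  |v_rel|² = 225;  v_rel·d = (0)·(4) + (15)·(-14) = -210
225·t² + 420·t + 148 = 0  ⇒  m = (-210)² − 225·148 = 10800
m = 10800 > 0,  v_rel·d = -210 < 0  ⇒  outside

inside=no margin=10800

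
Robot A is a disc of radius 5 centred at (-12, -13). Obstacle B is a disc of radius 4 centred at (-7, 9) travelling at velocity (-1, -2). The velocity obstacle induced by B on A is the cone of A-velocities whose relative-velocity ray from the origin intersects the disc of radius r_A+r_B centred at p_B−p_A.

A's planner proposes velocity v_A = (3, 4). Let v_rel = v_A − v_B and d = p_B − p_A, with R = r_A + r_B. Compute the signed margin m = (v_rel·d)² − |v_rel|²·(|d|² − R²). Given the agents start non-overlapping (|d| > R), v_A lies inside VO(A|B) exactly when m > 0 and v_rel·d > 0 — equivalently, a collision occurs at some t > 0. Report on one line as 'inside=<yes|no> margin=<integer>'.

d = (5, 22),  |d|² = 509;  R = 5+4 = 9,  c = 509−9² = 428
v_rel = (4, 6),  |v_rel|² = 52;  v_rel·d = (4)·(5) + (6)·(22) = 152
52·t² − 304·t + 428 = 0  ⇒  m = 152² − 52·428 = 848
m = 848 > 0,  v_rel·d = 152 > 0  ⇒  inside

inside=yes margin=848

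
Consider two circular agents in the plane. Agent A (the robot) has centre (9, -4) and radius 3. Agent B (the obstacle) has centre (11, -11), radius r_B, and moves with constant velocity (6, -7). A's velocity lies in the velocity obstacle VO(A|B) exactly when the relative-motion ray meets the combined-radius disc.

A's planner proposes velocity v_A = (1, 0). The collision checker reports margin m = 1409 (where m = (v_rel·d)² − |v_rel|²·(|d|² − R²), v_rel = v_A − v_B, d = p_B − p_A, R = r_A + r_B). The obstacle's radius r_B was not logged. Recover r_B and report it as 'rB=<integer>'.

m = 1409
d = (2, -7);  v_rel = (-5, 7),  |v_rel|² = 74
v_rel×d = (-5)·(-7) − (7)·(2) = 21
since m = R²·74 − 21²:  R² = (441 + 1409) / 74 = 25
R = √25 = 5  ⇒  r_B = 5 − 3 = 2

rB=2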